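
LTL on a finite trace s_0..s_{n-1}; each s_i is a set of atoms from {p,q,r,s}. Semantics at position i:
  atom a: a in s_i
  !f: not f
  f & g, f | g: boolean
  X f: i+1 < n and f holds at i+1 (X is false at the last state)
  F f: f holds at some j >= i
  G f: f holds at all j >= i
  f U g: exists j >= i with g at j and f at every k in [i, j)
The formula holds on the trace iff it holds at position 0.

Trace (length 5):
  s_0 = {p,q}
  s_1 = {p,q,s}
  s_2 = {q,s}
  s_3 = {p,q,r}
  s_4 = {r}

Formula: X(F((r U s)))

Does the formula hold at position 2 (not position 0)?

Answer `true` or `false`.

s_0={p,q}: X(F((r U s)))=True F((r U s))=True (r U s)=False r=False s=False
s_1={p,q,s}: X(F((r U s)))=True F((r U s))=True (r U s)=True r=False s=True
s_2={q,s}: X(F((r U s)))=False F((r U s))=True (r U s)=True r=False s=True
s_3={p,q,r}: X(F((r U s)))=False F((r U s))=False (r U s)=False r=True s=False
s_4={r}: X(F((r U s)))=False F((r U s))=False (r U s)=False r=True s=False
Evaluating at position 2: result = False

Answer: false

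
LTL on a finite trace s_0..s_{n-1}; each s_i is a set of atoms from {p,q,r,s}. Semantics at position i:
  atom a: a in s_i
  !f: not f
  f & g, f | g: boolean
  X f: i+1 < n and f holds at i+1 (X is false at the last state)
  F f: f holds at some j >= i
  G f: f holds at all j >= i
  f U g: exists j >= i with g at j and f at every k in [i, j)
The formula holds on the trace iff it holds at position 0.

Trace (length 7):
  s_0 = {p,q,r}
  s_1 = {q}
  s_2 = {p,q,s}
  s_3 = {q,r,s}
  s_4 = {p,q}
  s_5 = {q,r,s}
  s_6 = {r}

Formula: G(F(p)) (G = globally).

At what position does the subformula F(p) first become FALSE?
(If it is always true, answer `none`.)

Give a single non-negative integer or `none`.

Answer: 5

Derivation:
s_0={p,q,r}: F(p)=True p=True
s_1={q}: F(p)=True p=False
s_2={p,q,s}: F(p)=True p=True
s_3={q,r,s}: F(p)=True p=False
s_4={p,q}: F(p)=True p=True
s_5={q,r,s}: F(p)=False p=False
s_6={r}: F(p)=False p=False
G(F(p)) holds globally = False
First violation at position 5.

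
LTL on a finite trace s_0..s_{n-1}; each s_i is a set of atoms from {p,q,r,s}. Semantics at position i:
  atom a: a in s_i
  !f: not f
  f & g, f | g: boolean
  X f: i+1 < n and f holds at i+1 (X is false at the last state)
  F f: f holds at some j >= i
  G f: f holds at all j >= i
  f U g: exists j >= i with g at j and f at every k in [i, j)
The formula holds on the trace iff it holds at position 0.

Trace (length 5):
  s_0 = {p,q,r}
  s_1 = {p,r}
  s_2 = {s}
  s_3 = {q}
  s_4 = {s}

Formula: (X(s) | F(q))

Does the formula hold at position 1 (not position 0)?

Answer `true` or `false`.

Answer: true

Derivation:
s_0={p,q,r}: (X(s) | F(q))=True X(s)=False s=False F(q)=True q=True
s_1={p,r}: (X(s) | F(q))=True X(s)=True s=False F(q)=True q=False
s_2={s}: (X(s) | F(q))=True X(s)=False s=True F(q)=True q=False
s_3={q}: (X(s) | F(q))=True X(s)=True s=False F(q)=True q=True
s_4={s}: (X(s) | F(q))=False X(s)=False s=True F(q)=False q=False
Evaluating at position 1: result = True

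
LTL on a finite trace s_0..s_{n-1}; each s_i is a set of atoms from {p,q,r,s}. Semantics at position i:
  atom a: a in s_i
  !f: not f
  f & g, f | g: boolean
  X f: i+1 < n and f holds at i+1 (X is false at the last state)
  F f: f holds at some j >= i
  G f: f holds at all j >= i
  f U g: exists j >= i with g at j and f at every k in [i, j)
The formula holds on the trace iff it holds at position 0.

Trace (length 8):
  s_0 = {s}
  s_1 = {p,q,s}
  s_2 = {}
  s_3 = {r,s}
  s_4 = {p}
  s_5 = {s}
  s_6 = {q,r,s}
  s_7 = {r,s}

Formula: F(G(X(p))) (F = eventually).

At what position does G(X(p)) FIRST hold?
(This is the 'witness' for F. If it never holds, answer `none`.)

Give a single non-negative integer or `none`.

Answer: none

Derivation:
s_0={s}: G(X(p))=False X(p)=True p=False
s_1={p,q,s}: G(X(p))=False X(p)=False p=True
s_2={}: G(X(p))=False X(p)=False p=False
s_3={r,s}: G(X(p))=False X(p)=True p=False
s_4={p}: G(X(p))=False X(p)=False p=True
s_5={s}: G(X(p))=False X(p)=False p=False
s_6={q,r,s}: G(X(p))=False X(p)=False p=False
s_7={r,s}: G(X(p))=False X(p)=False p=False
F(G(X(p))) does not hold (no witness exists).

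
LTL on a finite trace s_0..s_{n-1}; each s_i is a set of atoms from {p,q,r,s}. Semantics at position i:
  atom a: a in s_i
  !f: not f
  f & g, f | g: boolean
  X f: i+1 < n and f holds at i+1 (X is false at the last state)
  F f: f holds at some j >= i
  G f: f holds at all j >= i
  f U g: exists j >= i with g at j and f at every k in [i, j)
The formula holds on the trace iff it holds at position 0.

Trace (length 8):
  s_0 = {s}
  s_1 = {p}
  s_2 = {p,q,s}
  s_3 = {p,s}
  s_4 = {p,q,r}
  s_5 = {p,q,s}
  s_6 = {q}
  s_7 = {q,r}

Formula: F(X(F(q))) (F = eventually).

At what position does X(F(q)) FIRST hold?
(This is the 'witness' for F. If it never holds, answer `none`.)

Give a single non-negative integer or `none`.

Answer: 0

Derivation:
s_0={s}: X(F(q))=True F(q)=True q=False
s_1={p}: X(F(q))=True F(q)=True q=False
s_2={p,q,s}: X(F(q))=True F(q)=True q=True
s_3={p,s}: X(F(q))=True F(q)=True q=False
s_4={p,q,r}: X(F(q))=True F(q)=True q=True
s_5={p,q,s}: X(F(q))=True F(q)=True q=True
s_6={q}: X(F(q))=True F(q)=True q=True
s_7={q,r}: X(F(q))=False F(q)=True q=True
F(X(F(q))) holds; first witness at position 0.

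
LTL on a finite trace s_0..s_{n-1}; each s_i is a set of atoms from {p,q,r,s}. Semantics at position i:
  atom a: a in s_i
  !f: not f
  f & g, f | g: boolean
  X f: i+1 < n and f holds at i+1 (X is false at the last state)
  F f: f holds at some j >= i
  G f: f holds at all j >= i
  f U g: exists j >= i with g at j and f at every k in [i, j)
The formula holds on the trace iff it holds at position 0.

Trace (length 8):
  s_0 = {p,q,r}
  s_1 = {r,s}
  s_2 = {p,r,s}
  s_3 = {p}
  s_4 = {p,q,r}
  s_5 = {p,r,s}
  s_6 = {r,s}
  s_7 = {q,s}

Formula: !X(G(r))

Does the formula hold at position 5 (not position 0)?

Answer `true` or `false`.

Answer: true

Derivation:
s_0={p,q,r}: !X(G(r))=True X(G(r))=False G(r)=False r=True
s_1={r,s}: !X(G(r))=True X(G(r))=False G(r)=False r=True
s_2={p,r,s}: !X(G(r))=True X(G(r))=False G(r)=False r=True
s_3={p}: !X(G(r))=True X(G(r))=False G(r)=False r=False
s_4={p,q,r}: !X(G(r))=True X(G(r))=False G(r)=False r=True
s_5={p,r,s}: !X(G(r))=True X(G(r))=False G(r)=False r=True
s_6={r,s}: !X(G(r))=True X(G(r))=False G(r)=False r=True
s_7={q,s}: !X(G(r))=True X(G(r))=False G(r)=False r=False
Evaluating at position 5: result = True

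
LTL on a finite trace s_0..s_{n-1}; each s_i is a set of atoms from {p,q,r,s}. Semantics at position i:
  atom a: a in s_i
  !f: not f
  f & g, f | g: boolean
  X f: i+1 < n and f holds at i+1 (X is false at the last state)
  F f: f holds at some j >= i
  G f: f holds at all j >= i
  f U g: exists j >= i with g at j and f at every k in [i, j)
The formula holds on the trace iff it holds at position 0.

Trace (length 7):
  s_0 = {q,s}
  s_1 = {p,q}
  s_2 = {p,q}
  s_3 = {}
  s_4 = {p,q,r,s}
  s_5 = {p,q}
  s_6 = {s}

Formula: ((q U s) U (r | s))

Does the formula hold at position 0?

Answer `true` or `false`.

s_0={q,s}: ((q U s) U (r | s))=True (q U s)=True q=True s=True (r | s)=True r=False
s_1={p,q}: ((q U s) U (r | s))=False (q U s)=False q=True s=False (r | s)=False r=False
s_2={p,q}: ((q U s) U (r | s))=False (q U s)=False q=True s=False (r | s)=False r=False
s_3={}: ((q U s) U (r | s))=False (q U s)=False q=False s=False (r | s)=False r=False
s_4={p,q,r,s}: ((q U s) U (r | s))=True (q U s)=True q=True s=True (r | s)=True r=True
s_5={p,q}: ((q U s) U (r | s))=True (q U s)=True q=True s=False (r | s)=False r=False
s_6={s}: ((q U s) U (r | s))=True (q U s)=True q=False s=True (r | s)=True r=False

Answer: true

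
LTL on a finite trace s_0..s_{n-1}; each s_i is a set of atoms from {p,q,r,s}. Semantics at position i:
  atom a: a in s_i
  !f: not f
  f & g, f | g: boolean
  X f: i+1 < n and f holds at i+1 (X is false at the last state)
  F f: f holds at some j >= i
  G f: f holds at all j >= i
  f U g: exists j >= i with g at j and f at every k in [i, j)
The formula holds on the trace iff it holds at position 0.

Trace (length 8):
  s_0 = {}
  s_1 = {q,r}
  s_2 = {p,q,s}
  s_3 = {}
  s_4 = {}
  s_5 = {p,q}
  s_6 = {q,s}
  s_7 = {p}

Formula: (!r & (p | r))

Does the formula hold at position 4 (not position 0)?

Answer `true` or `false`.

Answer: false

Derivation:
s_0={}: (!r & (p | r))=False !r=True r=False (p | r)=False p=False
s_1={q,r}: (!r & (p | r))=False !r=False r=True (p | r)=True p=False
s_2={p,q,s}: (!r & (p | r))=True !r=True r=False (p | r)=True p=True
s_3={}: (!r & (p | r))=False !r=True r=False (p | r)=False p=False
s_4={}: (!r & (p | r))=False !r=True r=False (p | r)=False p=False
s_5={p,q}: (!r & (p | r))=True !r=True r=False (p | r)=True p=True
s_6={q,s}: (!r & (p | r))=False !r=True r=False (p | r)=False p=False
s_7={p}: (!r & (p | r))=True !r=True r=False (p | r)=True p=True
Evaluating at position 4: result = False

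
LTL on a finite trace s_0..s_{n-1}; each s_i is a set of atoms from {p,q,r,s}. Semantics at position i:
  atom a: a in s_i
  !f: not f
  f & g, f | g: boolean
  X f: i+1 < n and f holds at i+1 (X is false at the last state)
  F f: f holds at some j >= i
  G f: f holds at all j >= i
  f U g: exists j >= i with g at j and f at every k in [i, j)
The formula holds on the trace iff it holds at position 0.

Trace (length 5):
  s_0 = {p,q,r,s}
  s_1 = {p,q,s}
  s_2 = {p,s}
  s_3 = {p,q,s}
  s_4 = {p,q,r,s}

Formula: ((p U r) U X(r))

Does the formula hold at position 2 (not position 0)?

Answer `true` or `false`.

s_0={p,q,r,s}: ((p U r) U X(r))=True (p U r)=True p=True r=True X(r)=False
s_1={p,q,s}: ((p U r) U X(r))=True (p U r)=True p=True r=False X(r)=False
s_2={p,s}: ((p U r) U X(r))=True (p U r)=True p=True r=False X(r)=False
s_3={p,q,s}: ((p U r) U X(r))=True (p U r)=True p=True r=False X(r)=True
s_4={p,q,r,s}: ((p U r) U X(r))=False (p U r)=True p=True r=True X(r)=False
Evaluating at position 2: result = True

Answer: true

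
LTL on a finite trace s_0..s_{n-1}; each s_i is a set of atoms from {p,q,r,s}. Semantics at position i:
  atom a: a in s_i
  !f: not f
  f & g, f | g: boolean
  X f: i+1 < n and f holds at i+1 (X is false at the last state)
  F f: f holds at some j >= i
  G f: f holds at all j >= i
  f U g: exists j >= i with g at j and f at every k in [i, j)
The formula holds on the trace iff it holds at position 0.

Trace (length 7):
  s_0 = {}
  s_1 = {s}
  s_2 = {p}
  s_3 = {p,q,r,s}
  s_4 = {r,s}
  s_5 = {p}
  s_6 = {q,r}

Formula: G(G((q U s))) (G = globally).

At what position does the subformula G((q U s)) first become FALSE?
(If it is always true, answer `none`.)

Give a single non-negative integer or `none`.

Answer: 0

Derivation:
s_0={}: G((q U s))=False (q U s)=False q=False s=False
s_1={s}: G((q U s))=False (q U s)=True q=False s=True
s_2={p}: G((q U s))=False (q U s)=False q=False s=False
s_3={p,q,r,s}: G((q U s))=False (q U s)=True q=True s=True
s_4={r,s}: G((q U s))=False (q U s)=True q=False s=True
s_5={p}: G((q U s))=False (q U s)=False q=False s=False
s_6={q,r}: G((q U s))=False (q U s)=False q=True s=False
G(G((q U s))) holds globally = False
First violation at position 0.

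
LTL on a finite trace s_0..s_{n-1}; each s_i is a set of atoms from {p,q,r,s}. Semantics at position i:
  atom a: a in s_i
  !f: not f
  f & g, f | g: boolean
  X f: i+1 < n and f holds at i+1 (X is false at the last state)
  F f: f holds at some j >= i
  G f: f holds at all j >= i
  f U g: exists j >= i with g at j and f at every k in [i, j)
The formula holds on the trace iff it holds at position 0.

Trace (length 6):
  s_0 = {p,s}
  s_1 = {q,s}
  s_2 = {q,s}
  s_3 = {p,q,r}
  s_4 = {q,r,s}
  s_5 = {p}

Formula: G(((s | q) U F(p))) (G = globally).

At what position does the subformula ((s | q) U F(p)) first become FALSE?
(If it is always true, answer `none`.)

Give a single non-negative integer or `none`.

s_0={p,s}: ((s | q) U F(p))=True (s | q)=True s=True q=False F(p)=True p=True
s_1={q,s}: ((s | q) U F(p))=True (s | q)=True s=True q=True F(p)=True p=False
s_2={q,s}: ((s | q) U F(p))=True (s | q)=True s=True q=True F(p)=True p=False
s_3={p,q,r}: ((s | q) U F(p))=True (s | q)=True s=False q=True F(p)=True p=True
s_4={q,r,s}: ((s | q) U F(p))=True (s | q)=True s=True q=True F(p)=True p=False
s_5={p}: ((s | q) U F(p))=True (s | q)=False s=False q=False F(p)=True p=True
G(((s | q) U F(p))) holds globally = True
No violation — formula holds at every position.

Answer: none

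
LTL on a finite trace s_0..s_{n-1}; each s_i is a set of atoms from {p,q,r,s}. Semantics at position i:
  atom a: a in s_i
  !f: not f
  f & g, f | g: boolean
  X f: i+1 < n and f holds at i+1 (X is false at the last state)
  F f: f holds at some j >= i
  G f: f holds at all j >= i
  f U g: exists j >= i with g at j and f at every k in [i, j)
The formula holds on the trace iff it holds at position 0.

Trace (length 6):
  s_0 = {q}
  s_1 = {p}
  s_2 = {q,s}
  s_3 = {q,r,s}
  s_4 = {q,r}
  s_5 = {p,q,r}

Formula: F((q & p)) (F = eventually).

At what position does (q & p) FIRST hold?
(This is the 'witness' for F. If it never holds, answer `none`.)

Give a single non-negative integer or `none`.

s_0={q}: (q & p)=False q=True p=False
s_1={p}: (q & p)=False q=False p=True
s_2={q,s}: (q & p)=False q=True p=False
s_3={q,r,s}: (q & p)=False q=True p=False
s_4={q,r}: (q & p)=False q=True p=False
s_5={p,q,r}: (q & p)=True q=True p=True
F((q & p)) holds; first witness at position 5.

Answer: 5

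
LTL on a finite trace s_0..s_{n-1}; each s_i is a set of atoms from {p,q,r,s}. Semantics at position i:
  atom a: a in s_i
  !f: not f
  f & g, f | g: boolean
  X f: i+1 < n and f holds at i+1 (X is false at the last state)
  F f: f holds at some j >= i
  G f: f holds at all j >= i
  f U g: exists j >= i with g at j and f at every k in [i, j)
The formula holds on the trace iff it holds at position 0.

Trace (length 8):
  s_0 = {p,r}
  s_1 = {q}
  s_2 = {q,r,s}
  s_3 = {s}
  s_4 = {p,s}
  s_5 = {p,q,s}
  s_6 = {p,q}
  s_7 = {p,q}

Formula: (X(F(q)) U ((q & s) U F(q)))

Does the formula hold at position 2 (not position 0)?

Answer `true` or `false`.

s_0={p,r}: (X(F(q)) U ((q & s) U F(q)))=True X(F(q))=True F(q)=True q=False ((q & s) U F(q))=True (q & s)=False s=False
s_1={q}: (X(F(q)) U ((q & s) U F(q)))=True X(F(q))=True F(q)=True q=True ((q & s) U F(q))=True (q & s)=False s=False
s_2={q,r,s}: (X(F(q)) U ((q & s) U F(q)))=True X(F(q))=True F(q)=True q=True ((q & s) U F(q))=True (q & s)=True s=True
s_3={s}: (X(F(q)) U ((q & s) U F(q)))=True X(F(q))=True F(q)=True q=False ((q & s) U F(q))=True (q & s)=False s=True
s_4={p,s}: (X(F(q)) U ((q & s) U F(q)))=True X(F(q))=True F(q)=True q=False ((q & s) U F(q))=True (q & s)=False s=True
s_5={p,q,s}: (X(F(q)) U ((q & s) U F(q)))=True X(F(q))=True F(q)=True q=True ((q & s) U F(q))=True (q & s)=True s=True
s_6={p,q}: (X(F(q)) U ((q & s) U F(q)))=True X(F(q))=True F(q)=True q=True ((q & s) U F(q))=True (q & s)=False s=False
s_7={p,q}: (X(F(q)) U ((q & s) U F(q)))=True X(F(q))=False F(q)=True q=True ((q & s) U F(q))=True (q & s)=False s=False
Evaluating at position 2: result = True

Answer: true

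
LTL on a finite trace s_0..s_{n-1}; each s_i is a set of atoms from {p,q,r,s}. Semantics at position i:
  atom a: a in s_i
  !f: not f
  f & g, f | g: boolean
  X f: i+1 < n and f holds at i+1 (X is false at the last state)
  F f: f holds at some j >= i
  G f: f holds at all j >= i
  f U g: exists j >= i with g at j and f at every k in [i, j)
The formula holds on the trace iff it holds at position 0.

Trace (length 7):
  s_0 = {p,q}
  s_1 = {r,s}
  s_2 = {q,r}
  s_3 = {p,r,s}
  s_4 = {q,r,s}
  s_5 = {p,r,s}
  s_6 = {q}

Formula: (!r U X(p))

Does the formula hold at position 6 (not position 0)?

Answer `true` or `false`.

s_0={p,q}: (!r U X(p))=False !r=True r=False X(p)=False p=True
s_1={r,s}: (!r U X(p))=False !r=False r=True X(p)=False p=False
s_2={q,r}: (!r U X(p))=True !r=False r=True X(p)=True p=False
s_3={p,r,s}: (!r U X(p))=False !r=False r=True X(p)=False p=True
s_4={q,r,s}: (!r U X(p))=True !r=False r=True X(p)=True p=False
s_5={p,r,s}: (!r U X(p))=False !r=False r=True X(p)=False p=True
s_6={q}: (!r U X(p))=False !r=True r=False X(p)=False p=False
Evaluating at position 6: result = False

Answer: false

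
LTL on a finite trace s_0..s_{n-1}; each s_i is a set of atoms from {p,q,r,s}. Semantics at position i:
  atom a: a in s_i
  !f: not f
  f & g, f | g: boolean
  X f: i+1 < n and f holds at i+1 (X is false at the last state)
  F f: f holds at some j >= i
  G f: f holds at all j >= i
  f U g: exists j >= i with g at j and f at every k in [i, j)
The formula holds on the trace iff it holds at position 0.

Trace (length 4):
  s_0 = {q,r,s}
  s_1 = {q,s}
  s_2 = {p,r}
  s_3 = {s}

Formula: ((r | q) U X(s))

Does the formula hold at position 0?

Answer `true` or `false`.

s_0={q,r,s}: ((r | q) U X(s))=True (r | q)=True r=True q=True X(s)=True s=True
s_1={q,s}: ((r | q) U X(s))=True (r | q)=True r=False q=True X(s)=False s=True
s_2={p,r}: ((r | q) U X(s))=True (r | q)=True r=True q=False X(s)=True s=False
s_3={s}: ((r | q) U X(s))=False (r | q)=False r=False q=False X(s)=False s=True

Answer: true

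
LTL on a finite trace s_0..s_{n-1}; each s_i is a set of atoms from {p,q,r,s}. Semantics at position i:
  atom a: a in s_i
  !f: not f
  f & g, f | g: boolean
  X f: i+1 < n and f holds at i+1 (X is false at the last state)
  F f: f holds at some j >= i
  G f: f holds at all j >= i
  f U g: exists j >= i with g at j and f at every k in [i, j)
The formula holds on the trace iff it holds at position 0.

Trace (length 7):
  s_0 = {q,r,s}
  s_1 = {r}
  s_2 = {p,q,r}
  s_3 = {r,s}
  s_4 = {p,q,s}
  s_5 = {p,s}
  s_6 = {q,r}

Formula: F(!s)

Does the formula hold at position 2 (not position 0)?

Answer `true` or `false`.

s_0={q,r,s}: F(!s)=True !s=False s=True
s_1={r}: F(!s)=True !s=True s=False
s_2={p,q,r}: F(!s)=True !s=True s=False
s_3={r,s}: F(!s)=True !s=False s=True
s_4={p,q,s}: F(!s)=True !s=False s=True
s_5={p,s}: F(!s)=True !s=False s=True
s_6={q,r}: F(!s)=True !s=True s=False
Evaluating at position 2: result = True

Answer: true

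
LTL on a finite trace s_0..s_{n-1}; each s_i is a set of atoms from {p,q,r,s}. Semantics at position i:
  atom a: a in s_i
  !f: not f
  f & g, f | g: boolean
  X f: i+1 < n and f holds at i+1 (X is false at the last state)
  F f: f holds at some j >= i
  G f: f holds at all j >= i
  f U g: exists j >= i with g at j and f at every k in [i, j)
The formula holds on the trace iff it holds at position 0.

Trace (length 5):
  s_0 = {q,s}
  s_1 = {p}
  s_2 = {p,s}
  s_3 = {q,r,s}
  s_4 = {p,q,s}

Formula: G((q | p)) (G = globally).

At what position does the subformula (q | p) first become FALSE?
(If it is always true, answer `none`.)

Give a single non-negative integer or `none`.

Answer: none

Derivation:
s_0={q,s}: (q | p)=True q=True p=False
s_1={p}: (q | p)=True q=False p=True
s_2={p,s}: (q | p)=True q=False p=True
s_3={q,r,s}: (q | p)=True q=True p=False
s_4={p,q,s}: (q | p)=True q=True p=True
G((q | p)) holds globally = True
No violation — formula holds at every position.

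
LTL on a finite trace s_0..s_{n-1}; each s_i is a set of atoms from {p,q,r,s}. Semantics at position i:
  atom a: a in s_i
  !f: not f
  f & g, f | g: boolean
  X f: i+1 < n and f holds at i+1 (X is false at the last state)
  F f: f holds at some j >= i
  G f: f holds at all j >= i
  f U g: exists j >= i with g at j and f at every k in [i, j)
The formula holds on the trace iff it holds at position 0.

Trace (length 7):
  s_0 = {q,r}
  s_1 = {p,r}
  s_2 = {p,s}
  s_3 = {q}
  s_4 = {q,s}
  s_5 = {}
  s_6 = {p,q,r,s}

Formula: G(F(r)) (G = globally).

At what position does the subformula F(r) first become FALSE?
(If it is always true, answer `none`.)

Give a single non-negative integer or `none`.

s_0={q,r}: F(r)=True r=True
s_1={p,r}: F(r)=True r=True
s_2={p,s}: F(r)=True r=False
s_3={q}: F(r)=True r=False
s_4={q,s}: F(r)=True r=False
s_5={}: F(r)=True r=False
s_6={p,q,r,s}: F(r)=True r=True
G(F(r)) holds globally = True
No violation — formula holds at every position.

Answer: none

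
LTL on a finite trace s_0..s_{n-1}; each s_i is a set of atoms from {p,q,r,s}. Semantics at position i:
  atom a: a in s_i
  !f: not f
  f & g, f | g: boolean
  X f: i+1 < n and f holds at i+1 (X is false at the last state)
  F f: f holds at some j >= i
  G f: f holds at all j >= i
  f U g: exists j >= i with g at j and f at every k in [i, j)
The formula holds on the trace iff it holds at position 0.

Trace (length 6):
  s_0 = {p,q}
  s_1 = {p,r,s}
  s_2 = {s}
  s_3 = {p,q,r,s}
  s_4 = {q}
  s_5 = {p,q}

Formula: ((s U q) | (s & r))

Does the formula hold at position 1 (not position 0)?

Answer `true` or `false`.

Answer: true

Derivation:
s_0={p,q}: ((s U q) | (s & r))=True (s U q)=True s=False q=True (s & r)=False r=False
s_1={p,r,s}: ((s U q) | (s & r))=True (s U q)=True s=True q=False (s & r)=True r=True
s_2={s}: ((s U q) | (s & r))=True (s U q)=True s=True q=False (s & r)=False r=False
s_3={p,q,r,s}: ((s U q) | (s & r))=True (s U q)=True s=True q=True (s & r)=True r=True
s_4={q}: ((s U q) | (s & r))=True (s U q)=True s=False q=True (s & r)=False r=False
s_5={p,q}: ((s U q) | (s & r))=True (s U q)=True s=False q=True (s & r)=False r=False
Evaluating at position 1: result = True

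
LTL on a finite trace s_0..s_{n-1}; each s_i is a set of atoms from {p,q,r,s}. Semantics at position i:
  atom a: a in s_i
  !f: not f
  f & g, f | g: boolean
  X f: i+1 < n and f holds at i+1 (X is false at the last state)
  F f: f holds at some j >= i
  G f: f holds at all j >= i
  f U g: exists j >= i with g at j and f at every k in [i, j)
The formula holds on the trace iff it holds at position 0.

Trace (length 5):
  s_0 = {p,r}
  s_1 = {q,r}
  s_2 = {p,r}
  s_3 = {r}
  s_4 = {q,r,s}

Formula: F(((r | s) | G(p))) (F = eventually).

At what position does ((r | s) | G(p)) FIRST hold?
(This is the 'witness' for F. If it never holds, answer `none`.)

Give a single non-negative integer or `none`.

Answer: 0

Derivation:
s_0={p,r}: ((r | s) | G(p))=True (r | s)=True r=True s=False G(p)=False p=True
s_1={q,r}: ((r | s) | G(p))=True (r | s)=True r=True s=False G(p)=False p=False
s_2={p,r}: ((r | s) | G(p))=True (r | s)=True r=True s=False G(p)=False p=True
s_3={r}: ((r | s) | G(p))=True (r | s)=True r=True s=False G(p)=False p=False
s_4={q,r,s}: ((r | s) | G(p))=True (r | s)=True r=True s=True G(p)=False p=False
F(((r | s) | G(p))) holds; first witness at position 0.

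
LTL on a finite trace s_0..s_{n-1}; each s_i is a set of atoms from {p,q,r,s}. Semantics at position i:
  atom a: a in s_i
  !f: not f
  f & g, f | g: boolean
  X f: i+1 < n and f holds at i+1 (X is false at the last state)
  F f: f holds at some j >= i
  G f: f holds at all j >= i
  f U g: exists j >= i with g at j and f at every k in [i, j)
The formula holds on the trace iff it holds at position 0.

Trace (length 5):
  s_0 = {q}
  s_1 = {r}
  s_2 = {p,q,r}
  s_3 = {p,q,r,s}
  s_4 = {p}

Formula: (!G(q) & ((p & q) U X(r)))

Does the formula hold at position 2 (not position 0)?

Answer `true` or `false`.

s_0={q}: (!G(q) & ((p & q) U X(r)))=True !G(q)=True G(q)=False q=True ((p & q) U X(r))=True (p & q)=False p=False X(r)=True r=False
s_1={r}: (!G(q) & ((p & q) U X(r)))=True !G(q)=True G(q)=False q=False ((p & q) U X(r))=True (p & q)=False p=False X(r)=True r=True
s_2={p,q,r}: (!G(q) & ((p & q) U X(r)))=True !G(q)=True G(q)=False q=True ((p & q) U X(r))=True (p & q)=True p=True X(r)=True r=True
s_3={p,q,r,s}: (!G(q) & ((p & q) U X(r)))=False !G(q)=True G(q)=False q=True ((p & q) U X(r))=False (p & q)=True p=True X(r)=False r=True
s_4={p}: (!G(q) & ((p & q) U X(r)))=False !G(q)=True G(q)=False q=False ((p & q) U X(r))=False (p & q)=False p=True X(r)=False r=False
Evaluating at position 2: result = True

Answer: true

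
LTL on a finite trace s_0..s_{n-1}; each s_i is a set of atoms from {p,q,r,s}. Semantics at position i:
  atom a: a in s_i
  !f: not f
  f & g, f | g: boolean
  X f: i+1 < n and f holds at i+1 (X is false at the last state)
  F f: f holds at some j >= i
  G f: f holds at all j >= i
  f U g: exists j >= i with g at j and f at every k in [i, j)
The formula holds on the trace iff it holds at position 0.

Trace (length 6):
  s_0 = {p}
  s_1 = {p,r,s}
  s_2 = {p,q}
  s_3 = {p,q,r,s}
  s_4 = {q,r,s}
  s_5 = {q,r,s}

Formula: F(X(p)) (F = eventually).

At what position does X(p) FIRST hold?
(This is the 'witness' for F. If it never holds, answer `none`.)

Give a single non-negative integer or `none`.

s_0={p}: X(p)=True p=True
s_1={p,r,s}: X(p)=True p=True
s_2={p,q}: X(p)=True p=True
s_3={p,q,r,s}: X(p)=False p=True
s_4={q,r,s}: X(p)=False p=False
s_5={q,r,s}: X(p)=False p=False
F(X(p)) holds; first witness at position 0.

Answer: 0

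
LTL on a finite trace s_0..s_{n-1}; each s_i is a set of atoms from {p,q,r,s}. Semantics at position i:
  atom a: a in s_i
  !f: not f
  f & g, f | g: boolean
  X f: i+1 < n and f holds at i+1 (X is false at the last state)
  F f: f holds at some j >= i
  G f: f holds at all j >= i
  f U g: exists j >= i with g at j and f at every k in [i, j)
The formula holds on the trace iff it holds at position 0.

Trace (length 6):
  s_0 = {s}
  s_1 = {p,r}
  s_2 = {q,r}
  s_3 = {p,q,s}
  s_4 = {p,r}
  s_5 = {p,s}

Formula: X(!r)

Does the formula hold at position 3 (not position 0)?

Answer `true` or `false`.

s_0={s}: X(!r)=False !r=True r=False
s_1={p,r}: X(!r)=False !r=False r=True
s_2={q,r}: X(!r)=True !r=False r=True
s_3={p,q,s}: X(!r)=False !r=True r=False
s_4={p,r}: X(!r)=True !r=False r=True
s_5={p,s}: X(!r)=False !r=True r=False
Evaluating at position 3: result = False

Answer: false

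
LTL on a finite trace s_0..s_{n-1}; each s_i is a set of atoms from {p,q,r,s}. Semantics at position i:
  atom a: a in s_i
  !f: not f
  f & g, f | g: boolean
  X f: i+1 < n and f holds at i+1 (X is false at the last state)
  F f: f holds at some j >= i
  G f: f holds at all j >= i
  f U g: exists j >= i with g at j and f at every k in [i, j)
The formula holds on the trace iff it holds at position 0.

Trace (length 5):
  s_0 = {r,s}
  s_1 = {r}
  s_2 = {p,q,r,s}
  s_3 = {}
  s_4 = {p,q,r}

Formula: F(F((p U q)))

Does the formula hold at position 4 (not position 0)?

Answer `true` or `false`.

Answer: true

Derivation:
s_0={r,s}: F(F((p U q)))=True F((p U q))=True (p U q)=False p=False q=False
s_1={r}: F(F((p U q)))=True F((p U q))=True (p U q)=False p=False q=False
s_2={p,q,r,s}: F(F((p U q)))=True F((p U q))=True (p U q)=True p=True q=True
s_3={}: F(F((p U q)))=True F((p U q))=True (p U q)=False p=False q=False
s_4={p,q,r}: F(F((p U q)))=True F((p U q))=True (p U q)=True p=True q=True
Evaluating at position 4: result = True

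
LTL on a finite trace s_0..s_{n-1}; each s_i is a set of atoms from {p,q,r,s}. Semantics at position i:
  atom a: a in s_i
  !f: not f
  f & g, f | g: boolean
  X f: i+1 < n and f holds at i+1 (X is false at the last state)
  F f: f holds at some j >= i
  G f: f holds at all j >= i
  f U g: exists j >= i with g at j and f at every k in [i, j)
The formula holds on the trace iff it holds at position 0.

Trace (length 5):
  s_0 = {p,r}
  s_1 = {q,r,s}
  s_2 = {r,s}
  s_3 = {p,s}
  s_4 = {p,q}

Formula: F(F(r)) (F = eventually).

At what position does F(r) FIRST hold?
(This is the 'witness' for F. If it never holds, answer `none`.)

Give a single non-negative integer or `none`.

s_0={p,r}: F(r)=True r=True
s_1={q,r,s}: F(r)=True r=True
s_2={r,s}: F(r)=True r=True
s_3={p,s}: F(r)=False r=False
s_4={p,q}: F(r)=False r=False
F(F(r)) holds; first witness at position 0.

Answer: 0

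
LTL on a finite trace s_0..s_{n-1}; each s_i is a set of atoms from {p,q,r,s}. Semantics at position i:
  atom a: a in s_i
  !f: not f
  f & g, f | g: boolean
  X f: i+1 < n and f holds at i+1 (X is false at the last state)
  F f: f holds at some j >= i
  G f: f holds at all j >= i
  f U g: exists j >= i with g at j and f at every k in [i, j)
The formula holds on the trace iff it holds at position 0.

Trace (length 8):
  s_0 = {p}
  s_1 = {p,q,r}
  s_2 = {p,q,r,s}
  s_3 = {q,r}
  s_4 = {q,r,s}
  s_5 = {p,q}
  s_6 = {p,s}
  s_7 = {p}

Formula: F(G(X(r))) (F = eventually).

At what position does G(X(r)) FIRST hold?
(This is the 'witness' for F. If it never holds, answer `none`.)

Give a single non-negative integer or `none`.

Answer: none

Derivation:
s_0={p}: G(X(r))=False X(r)=True r=False
s_1={p,q,r}: G(X(r))=False X(r)=True r=True
s_2={p,q,r,s}: G(X(r))=False X(r)=True r=True
s_3={q,r}: G(X(r))=False X(r)=True r=True
s_4={q,r,s}: G(X(r))=False X(r)=False r=True
s_5={p,q}: G(X(r))=False X(r)=False r=False
s_6={p,s}: G(X(r))=False X(r)=False r=False
s_7={p}: G(X(r))=False X(r)=False r=False
F(G(X(r))) does not hold (no witness exists).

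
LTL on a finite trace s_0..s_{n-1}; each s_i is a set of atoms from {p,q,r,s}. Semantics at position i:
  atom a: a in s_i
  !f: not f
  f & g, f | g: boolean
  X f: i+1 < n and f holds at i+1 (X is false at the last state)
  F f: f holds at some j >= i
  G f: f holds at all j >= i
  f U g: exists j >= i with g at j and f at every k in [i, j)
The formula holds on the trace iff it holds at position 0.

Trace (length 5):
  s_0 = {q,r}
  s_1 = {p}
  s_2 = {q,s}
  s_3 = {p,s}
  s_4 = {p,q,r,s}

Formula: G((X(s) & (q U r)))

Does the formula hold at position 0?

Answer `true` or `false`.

s_0={q,r}: G((X(s) & (q U r)))=False (X(s) & (q U r))=False X(s)=False s=False (q U r)=True q=True r=True
s_1={p}: G((X(s) & (q U r)))=False (X(s) & (q U r))=False X(s)=True s=False (q U r)=False q=False r=False
s_2={q,s}: G((X(s) & (q U r)))=False (X(s) & (q U r))=False X(s)=True s=True (q U r)=False q=True r=False
s_3={p,s}: G((X(s) & (q U r)))=False (X(s) & (q U r))=False X(s)=True s=True (q U r)=False q=False r=False
s_4={p,q,r,s}: G((X(s) & (q U r)))=False (X(s) & (q U r))=False X(s)=False s=True (q U r)=True q=True r=True

Answer: false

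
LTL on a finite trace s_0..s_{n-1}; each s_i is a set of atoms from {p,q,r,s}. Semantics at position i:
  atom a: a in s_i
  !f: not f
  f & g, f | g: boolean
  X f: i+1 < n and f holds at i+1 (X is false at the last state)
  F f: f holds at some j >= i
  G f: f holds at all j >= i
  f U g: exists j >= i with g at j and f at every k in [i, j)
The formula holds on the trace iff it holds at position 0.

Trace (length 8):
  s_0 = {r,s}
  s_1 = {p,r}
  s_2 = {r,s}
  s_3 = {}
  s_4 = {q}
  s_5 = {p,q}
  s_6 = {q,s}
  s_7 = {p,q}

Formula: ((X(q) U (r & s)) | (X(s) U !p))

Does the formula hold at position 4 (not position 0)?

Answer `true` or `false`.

s_0={r,s}: ((X(q) U (r & s)) | (X(s) U !p))=True (X(q) U (r & s))=True X(q)=False q=False (r & s)=True r=True s=True (X(s) U !p)=True X(s)=False !p=True p=False
s_1={p,r}: ((X(q) U (r & s)) | (X(s) U !p))=True (X(q) U (r & s))=False X(q)=False q=False (r & s)=False r=True s=False (X(s) U !p)=True X(s)=True !p=False p=True
s_2={r,s}: ((X(q) U (r & s)) | (X(s) U !p))=True (X(q) U (r & s))=True X(q)=False q=False (r & s)=True r=True s=True (X(s) U !p)=True X(s)=False !p=True p=False
s_3={}: ((X(q) U (r & s)) | (X(s) U !p))=True (X(q) U (r & s))=False X(q)=True q=False (r & s)=False r=False s=False (X(s) U !p)=True X(s)=False !p=True p=False
s_4={q}: ((X(q) U (r & s)) | (X(s) U !p))=True (X(q) U (r & s))=False X(q)=True q=True (r & s)=False r=False s=False (X(s) U !p)=True X(s)=False !p=True p=False
s_5={p,q}: ((X(q) U (r & s)) | (X(s) U !p))=True (X(q) U (r & s))=False X(q)=True q=True (r & s)=False r=False s=False (X(s) U !p)=True X(s)=True !p=False p=True
s_6={q,s}: ((X(q) U (r & s)) | (X(s) U !p))=True (X(q) U (r & s))=False X(q)=True q=True (r & s)=False r=False s=True (X(s) U !p)=True X(s)=False !p=True p=False
s_7={p,q}: ((X(q) U (r & s)) | (X(s) U !p))=False (X(q) U (r & s))=False X(q)=False q=True (r & s)=False r=False s=False (X(s) U !p)=False X(s)=False !p=False p=True
Evaluating at position 4: result = True

Answer: true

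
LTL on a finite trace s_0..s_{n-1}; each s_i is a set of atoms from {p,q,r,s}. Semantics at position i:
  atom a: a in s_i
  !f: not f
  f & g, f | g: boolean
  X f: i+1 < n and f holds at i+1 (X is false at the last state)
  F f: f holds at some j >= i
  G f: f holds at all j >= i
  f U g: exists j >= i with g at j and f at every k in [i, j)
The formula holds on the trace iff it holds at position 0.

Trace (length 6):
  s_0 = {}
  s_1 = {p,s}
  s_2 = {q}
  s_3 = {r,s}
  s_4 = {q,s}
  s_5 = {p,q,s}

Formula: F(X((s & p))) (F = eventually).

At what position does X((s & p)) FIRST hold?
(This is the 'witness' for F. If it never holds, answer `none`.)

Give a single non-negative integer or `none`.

Answer: 0

Derivation:
s_0={}: X((s & p))=True (s & p)=False s=False p=False
s_1={p,s}: X((s & p))=False (s & p)=True s=True p=True
s_2={q}: X((s & p))=False (s & p)=False s=False p=False
s_3={r,s}: X((s & p))=False (s & p)=False s=True p=False
s_4={q,s}: X((s & p))=True (s & p)=False s=True p=False
s_5={p,q,s}: X((s & p))=False (s & p)=True s=True p=True
F(X((s & p))) holds; first witness at position 0.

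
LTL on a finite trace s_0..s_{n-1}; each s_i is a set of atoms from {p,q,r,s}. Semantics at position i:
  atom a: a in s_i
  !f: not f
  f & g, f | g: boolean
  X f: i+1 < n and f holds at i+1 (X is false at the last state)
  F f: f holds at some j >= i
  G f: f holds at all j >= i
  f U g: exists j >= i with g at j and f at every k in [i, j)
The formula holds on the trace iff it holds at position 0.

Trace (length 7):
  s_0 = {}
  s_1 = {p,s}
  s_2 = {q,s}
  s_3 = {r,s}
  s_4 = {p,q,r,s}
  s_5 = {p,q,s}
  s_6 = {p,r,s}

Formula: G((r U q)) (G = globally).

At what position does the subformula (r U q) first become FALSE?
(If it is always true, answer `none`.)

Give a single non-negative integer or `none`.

s_0={}: (r U q)=False r=False q=False
s_1={p,s}: (r U q)=False r=False q=False
s_2={q,s}: (r U q)=True r=False q=True
s_3={r,s}: (r U q)=True r=True q=False
s_4={p,q,r,s}: (r U q)=True r=True q=True
s_5={p,q,s}: (r U q)=True r=False q=True
s_6={p,r,s}: (r U q)=False r=True q=False
G((r U q)) holds globally = False
First violation at position 0.

Answer: 0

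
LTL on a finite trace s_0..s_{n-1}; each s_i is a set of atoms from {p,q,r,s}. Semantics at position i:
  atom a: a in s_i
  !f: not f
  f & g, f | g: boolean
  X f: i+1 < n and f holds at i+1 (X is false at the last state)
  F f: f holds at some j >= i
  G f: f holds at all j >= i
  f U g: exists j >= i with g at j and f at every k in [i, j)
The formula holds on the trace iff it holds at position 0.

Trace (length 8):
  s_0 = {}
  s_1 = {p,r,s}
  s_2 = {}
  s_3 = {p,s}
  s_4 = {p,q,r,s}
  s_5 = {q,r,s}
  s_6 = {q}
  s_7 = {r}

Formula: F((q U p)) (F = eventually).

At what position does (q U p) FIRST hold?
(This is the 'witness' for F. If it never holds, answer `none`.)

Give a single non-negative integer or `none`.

Answer: 1

Derivation:
s_0={}: (q U p)=False q=False p=False
s_1={p,r,s}: (q U p)=True q=False p=True
s_2={}: (q U p)=False q=False p=False
s_3={p,s}: (q U p)=True q=False p=True
s_4={p,q,r,s}: (q U p)=True q=True p=True
s_5={q,r,s}: (q U p)=False q=True p=False
s_6={q}: (q U p)=False q=True p=False
s_7={r}: (q U p)=False q=False p=False
F((q U p)) holds; first witness at position 1.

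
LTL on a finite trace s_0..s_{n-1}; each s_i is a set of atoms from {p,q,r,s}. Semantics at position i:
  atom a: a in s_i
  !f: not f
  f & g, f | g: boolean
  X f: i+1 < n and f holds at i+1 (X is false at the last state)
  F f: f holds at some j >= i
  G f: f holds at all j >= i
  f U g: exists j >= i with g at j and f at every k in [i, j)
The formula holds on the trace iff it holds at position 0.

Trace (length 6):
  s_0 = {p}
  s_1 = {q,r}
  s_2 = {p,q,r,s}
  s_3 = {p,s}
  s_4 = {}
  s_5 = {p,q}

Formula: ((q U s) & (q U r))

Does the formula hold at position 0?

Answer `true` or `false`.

s_0={p}: ((q U s) & (q U r))=False (q U s)=False q=False s=False (q U r)=False r=False
s_1={q,r}: ((q U s) & (q U r))=True (q U s)=True q=True s=False (q U r)=True r=True
s_2={p,q,r,s}: ((q U s) & (q U r))=True (q U s)=True q=True s=True (q U r)=True r=True
s_3={p,s}: ((q U s) & (q U r))=False (q U s)=True q=False s=True (q U r)=False r=False
s_4={}: ((q U s) & (q U r))=False (q U s)=False q=False s=False (q U r)=False r=False
s_5={p,q}: ((q U s) & (q U r))=False (q U s)=False q=True s=False (q U r)=False r=False

Answer: false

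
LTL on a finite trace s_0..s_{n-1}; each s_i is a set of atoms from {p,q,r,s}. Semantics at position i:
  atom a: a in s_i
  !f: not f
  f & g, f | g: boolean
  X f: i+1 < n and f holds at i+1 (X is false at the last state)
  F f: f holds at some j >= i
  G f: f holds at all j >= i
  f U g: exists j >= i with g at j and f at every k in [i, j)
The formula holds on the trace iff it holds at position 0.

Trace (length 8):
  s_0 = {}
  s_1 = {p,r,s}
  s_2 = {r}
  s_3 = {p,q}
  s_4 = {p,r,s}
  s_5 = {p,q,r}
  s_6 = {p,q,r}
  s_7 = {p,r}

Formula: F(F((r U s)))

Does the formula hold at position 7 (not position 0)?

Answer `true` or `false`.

Answer: false

Derivation:
s_0={}: F(F((r U s)))=True F((r U s))=True (r U s)=False r=False s=False
s_1={p,r,s}: F(F((r U s)))=True F((r U s))=True (r U s)=True r=True s=True
s_2={r}: F(F((r U s)))=True F((r U s))=True (r U s)=False r=True s=False
s_3={p,q}: F(F((r U s)))=True F((r U s))=True (r U s)=False r=False s=False
s_4={p,r,s}: F(F((r U s)))=True F((r U s))=True (r U s)=True r=True s=True
s_5={p,q,r}: F(F((r U s)))=False F((r U s))=False (r U s)=False r=True s=False
s_6={p,q,r}: F(F((r U s)))=False F((r U s))=False (r U s)=False r=True s=False
s_7={p,r}: F(F((r U s)))=False F((r U s))=False (r U s)=False r=True s=False
Evaluating at position 7: result = False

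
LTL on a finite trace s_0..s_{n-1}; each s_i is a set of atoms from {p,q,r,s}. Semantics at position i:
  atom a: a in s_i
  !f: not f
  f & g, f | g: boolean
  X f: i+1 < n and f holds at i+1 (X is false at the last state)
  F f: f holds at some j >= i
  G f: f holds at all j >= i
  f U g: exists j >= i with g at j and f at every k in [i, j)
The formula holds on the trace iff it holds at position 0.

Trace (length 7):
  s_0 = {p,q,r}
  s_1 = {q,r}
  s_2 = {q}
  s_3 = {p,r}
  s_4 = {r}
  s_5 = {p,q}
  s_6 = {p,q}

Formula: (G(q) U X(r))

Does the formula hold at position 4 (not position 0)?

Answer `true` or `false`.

Answer: false

Derivation:
s_0={p,q,r}: (G(q) U X(r))=True G(q)=False q=True X(r)=True r=True
s_1={q,r}: (G(q) U X(r))=False G(q)=False q=True X(r)=False r=True
s_2={q}: (G(q) U X(r))=True G(q)=False q=True X(r)=True r=False
s_3={p,r}: (G(q) U X(r))=True G(q)=False q=False X(r)=True r=True
s_4={r}: (G(q) U X(r))=False G(q)=False q=False X(r)=False r=True
s_5={p,q}: (G(q) U X(r))=False G(q)=True q=True X(r)=False r=False
s_6={p,q}: (G(q) U X(r))=False G(q)=True q=True X(r)=False r=False
Evaluating at position 4: result = False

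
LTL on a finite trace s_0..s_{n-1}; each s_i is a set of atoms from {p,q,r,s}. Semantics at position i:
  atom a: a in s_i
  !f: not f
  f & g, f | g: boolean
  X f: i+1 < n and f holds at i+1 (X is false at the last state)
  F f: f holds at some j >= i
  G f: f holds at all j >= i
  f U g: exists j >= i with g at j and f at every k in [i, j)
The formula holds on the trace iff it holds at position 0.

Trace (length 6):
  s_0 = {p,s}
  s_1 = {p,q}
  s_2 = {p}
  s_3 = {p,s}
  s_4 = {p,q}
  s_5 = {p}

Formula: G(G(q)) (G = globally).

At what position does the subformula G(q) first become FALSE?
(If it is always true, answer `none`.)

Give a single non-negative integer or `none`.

Answer: 0

Derivation:
s_0={p,s}: G(q)=False q=False
s_1={p,q}: G(q)=False q=True
s_2={p}: G(q)=False q=False
s_3={p,s}: G(q)=False q=False
s_4={p,q}: G(q)=False q=True
s_5={p}: G(q)=False q=False
G(G(q)) holds globally = False
First violation at position 0.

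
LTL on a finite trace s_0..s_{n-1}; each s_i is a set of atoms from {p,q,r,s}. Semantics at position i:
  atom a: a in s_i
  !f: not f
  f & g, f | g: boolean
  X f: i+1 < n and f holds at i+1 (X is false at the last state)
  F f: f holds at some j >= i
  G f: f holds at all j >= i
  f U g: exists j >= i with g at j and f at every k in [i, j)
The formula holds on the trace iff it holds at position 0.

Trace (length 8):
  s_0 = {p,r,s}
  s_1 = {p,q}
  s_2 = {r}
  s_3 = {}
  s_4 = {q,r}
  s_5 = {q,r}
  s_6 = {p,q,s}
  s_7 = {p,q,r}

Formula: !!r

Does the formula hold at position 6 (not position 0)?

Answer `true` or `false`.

s_0={p,r,s}: !!r=True !r=False r=True
s_1={p,q}: !!r=False !r=True r=False
s_2={r}: !!r=True !r=False r=True
s_3={}: !!r=False !r=True r=False
s_4={q,r}: !!r=True !r=False r=True
s_5={q,r}: !!r=True !r=False r=True
s_6={p,q,s}: !!r=False !r=True r=False
s_7={p,q,r}: !!r=True !r=False r=True
Evaluating at position 6: result = False

Answer: false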